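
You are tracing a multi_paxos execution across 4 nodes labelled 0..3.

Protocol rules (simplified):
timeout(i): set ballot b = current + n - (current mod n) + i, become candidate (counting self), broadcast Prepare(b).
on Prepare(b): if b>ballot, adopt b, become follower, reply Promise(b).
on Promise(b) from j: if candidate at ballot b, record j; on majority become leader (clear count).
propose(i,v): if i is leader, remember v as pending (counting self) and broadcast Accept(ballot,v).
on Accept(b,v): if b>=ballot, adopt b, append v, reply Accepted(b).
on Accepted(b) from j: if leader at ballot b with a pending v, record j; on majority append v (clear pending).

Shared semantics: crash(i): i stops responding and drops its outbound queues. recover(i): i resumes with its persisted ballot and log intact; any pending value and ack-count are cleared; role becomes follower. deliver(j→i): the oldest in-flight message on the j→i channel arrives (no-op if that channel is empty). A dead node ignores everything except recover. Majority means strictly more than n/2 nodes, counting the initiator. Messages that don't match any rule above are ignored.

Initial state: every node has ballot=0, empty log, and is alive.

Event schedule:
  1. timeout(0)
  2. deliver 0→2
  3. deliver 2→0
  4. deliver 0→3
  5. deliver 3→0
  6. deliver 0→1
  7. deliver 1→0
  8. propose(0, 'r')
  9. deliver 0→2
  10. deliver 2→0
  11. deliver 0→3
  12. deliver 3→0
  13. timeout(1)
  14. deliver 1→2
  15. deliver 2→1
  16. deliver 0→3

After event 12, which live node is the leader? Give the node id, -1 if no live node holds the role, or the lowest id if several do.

1. timeout(0):  <0:cand b4 ->
2. deliver 0→2:  <2:foll b4 ->
3. deliver 2→0:  nop
4. deliver 0→3:  <3:foll b4 ->
5. deliver 3→0:  <0:lead b4 ->
6. deliver 0→1:  <1:foll b4 ->
7. deliver 1→0:  nop
8. propose(0,'r'):  nop
9. deliver 0→2:  <2:foll b4 r>
10. deliver 2→0:  nop
11. deliver 0→3:  <3:foll b4 r>
12. deliver 3→0:  <0:lead b4 r>

0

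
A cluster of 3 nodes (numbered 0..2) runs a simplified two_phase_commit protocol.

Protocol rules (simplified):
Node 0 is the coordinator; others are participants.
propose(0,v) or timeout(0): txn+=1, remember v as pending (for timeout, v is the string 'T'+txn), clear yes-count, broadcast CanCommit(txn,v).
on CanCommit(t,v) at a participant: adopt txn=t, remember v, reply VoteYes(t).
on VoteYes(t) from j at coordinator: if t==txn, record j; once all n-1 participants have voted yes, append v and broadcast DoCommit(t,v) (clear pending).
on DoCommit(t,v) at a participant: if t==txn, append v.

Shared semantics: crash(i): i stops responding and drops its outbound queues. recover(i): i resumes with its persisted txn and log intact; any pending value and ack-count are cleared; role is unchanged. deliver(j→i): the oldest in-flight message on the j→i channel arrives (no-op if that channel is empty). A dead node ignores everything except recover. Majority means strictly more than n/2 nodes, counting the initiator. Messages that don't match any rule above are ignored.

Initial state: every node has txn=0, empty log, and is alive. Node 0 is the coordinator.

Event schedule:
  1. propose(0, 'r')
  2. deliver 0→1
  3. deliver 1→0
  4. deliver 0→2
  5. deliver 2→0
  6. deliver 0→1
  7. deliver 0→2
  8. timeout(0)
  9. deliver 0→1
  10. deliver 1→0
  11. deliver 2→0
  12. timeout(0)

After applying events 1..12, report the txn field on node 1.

step 1 propose(0,'r'): 0={coor,t=1,log=-}
step 2 deliver 0→1: 1={part,t=1,log=-}
step 3 deliver 1→0: —
step 4 deliver 0→2: 2={part,t=1,log=-}
step 5 deliver 2→0: 0={coor,t=1,log=r}
step 6 deliver 0→1: 1={part,t=1,log=r}
step 7 deliver 0→2: 2={part,t=1,log=r}
step 8 timeout(0): 0={coor,t=2,log=r}
step 9 deliver 0→1: 1={part,t=2,log=r}
step 10 deliver 1→0: —
step 11 deliver 2→0: —
step 12 timeout(0): 0={coor,t=3,log=r}

2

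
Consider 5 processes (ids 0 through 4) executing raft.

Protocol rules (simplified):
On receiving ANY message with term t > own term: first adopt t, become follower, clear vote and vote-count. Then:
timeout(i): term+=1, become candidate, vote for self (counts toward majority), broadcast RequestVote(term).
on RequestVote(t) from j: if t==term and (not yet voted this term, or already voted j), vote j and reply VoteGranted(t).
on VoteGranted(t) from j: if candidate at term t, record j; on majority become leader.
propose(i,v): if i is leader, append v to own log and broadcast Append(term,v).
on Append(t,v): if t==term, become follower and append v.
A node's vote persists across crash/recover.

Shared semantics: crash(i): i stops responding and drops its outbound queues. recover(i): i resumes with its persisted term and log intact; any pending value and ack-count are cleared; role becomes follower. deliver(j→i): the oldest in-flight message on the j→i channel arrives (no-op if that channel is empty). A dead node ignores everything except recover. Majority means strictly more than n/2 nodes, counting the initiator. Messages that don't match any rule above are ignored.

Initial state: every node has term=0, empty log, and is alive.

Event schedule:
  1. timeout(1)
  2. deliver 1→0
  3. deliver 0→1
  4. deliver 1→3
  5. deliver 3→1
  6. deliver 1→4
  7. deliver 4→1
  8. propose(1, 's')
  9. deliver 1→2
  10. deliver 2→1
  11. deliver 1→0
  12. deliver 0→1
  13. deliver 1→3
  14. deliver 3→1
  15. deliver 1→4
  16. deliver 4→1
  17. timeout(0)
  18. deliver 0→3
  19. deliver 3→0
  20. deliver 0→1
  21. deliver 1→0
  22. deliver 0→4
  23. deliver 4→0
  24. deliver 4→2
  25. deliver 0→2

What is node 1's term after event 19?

after 1 — timeout(1): n1:cand/t1/[-]
after 2 — deliver 1→0: n0:foll/t1/[-]
after 3 — deliver 0→1: ·
after 4 — deliver 1→3: n3:foll/t1/[-]
after 5 — deliver 3→1: n1:lead/t1/[-]
after 6 — deliver 1→4: n4:foll/t1/[-]
after 7 — deliver 4→1: ·
after 8 — propose(1,'s'): n1:lead/t1/[s]
after 9 — deliver 1→2: n2:foll/t1/[-]
after 10 — deliver 2→1: ·
after 11 — deliver 1→0: n0:foll/t1/[s]
after 12 — deliver 0→1: ·
after 13 — deliver 1→3: n3:foll/t1/[s]
after 14 — deliver 3→1: ·
after 15 — deliver 1→4: n4:foll/t1/[s]
after 16 — deliver 4→1: ·
after 17 — timeout(0): n0:cand/t2/[s]
after 18 — deliver 0→3: n3:foll/t2/[s]
after 19 — deliver 3→0: ·

1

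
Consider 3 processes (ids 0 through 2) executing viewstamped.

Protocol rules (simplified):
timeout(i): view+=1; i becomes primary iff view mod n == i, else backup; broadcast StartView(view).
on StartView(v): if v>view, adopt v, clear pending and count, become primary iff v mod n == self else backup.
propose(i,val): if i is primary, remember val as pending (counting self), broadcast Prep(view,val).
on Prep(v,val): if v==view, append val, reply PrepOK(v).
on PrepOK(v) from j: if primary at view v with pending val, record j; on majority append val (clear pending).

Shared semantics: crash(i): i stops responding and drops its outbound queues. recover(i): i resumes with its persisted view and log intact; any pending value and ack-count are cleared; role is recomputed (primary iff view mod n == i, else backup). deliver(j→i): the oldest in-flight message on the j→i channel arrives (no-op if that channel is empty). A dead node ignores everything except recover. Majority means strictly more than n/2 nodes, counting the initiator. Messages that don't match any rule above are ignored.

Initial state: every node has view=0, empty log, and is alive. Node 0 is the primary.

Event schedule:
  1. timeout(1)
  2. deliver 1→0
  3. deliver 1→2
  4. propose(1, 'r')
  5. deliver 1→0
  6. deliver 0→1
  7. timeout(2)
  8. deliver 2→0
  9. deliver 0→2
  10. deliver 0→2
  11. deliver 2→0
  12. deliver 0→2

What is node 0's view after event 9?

e1 timeout(1): 1[prim,v=1,-]
e2 deliver 1→0: 0[back,v=1,-]
e3 deliver 1→2: 2[back,v=1,-]
e4 propose(1,'r'): ·
e5 deliver 1→0: 0[back,v=1,r]
e6 deliver 0→1: 1[prim,v=1,r]
e7 timeout(2): 2[prim,v=2,-]
e8 deliver 2→0: 0[back,v=2,r]
e9 deliver 0→2: ·

2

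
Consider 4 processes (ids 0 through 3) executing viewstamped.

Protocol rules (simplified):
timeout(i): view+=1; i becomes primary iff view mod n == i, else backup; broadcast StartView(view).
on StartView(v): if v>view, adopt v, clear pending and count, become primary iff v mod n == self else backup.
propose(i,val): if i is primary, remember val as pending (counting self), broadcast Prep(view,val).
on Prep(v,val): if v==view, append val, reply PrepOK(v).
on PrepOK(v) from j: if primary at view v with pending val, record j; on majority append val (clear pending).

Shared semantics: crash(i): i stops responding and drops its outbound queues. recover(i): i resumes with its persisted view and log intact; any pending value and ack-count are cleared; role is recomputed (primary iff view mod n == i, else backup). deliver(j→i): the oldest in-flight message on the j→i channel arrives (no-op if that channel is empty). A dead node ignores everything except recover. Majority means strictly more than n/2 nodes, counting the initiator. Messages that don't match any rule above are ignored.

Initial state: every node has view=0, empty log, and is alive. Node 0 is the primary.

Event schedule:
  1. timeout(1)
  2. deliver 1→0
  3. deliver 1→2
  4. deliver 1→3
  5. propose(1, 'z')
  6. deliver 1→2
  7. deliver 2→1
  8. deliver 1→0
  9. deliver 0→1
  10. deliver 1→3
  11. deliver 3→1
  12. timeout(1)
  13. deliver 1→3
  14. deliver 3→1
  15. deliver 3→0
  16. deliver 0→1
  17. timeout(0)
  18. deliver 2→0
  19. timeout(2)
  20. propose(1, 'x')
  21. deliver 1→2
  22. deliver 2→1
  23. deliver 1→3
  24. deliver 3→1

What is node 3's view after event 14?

after 1 — timeout(1): n1:prim/v1/[-]
after 2 — deliver 1→0: n0:back/v1/[-]
after 3 — deliver 1→2: n2:back/v1/[-]
after 4 — deliver 1→3: n3:back/v1/[-]
after 5 — propose(1,'z'): ·
after 6 — deliver 1→2: n2:back/v1/[z]
after 7 — deliver 2→1: ·
after 8 — deliver 1→0: n0:back/v1/[z]
after 9 — deliver 0→1: n1:prim/v1/[z]
after 10 — deliver 1→3: n3:back/v1/[z]
after 11 — deliver 3→1: ·
after 12 — timeout(1): n1:back/v2/[z]
after 13 — deliver 1→3: n3:back/v2/[z]
after 14 — deliver 3→1: ·

2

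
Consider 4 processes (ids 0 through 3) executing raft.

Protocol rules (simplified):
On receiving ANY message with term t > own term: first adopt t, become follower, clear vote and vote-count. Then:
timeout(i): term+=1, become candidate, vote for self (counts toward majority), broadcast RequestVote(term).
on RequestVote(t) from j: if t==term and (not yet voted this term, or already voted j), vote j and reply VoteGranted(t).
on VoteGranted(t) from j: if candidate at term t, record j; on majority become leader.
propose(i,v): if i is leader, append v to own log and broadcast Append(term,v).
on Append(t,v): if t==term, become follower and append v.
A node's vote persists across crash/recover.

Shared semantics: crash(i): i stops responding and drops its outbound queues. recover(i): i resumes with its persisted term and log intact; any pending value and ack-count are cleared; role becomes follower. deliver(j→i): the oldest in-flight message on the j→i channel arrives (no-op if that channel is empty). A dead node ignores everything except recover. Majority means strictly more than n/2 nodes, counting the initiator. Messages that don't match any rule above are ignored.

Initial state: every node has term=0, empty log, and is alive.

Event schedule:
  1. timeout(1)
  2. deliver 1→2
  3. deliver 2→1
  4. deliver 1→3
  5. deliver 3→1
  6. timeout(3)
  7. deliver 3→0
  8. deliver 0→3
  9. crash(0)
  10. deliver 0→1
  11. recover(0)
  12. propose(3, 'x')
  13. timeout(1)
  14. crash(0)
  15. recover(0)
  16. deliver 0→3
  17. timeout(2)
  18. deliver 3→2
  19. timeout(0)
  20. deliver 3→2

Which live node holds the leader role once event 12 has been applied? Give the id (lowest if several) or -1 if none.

1

e1 timeout(1): 1[cand,t=1,-]
e2 deliver 1→2: 2[foll,t=1,-]
e3 deliver 2→1: ·
e4 deliver 1→3: 3[foll,t=1,-]
e5 deliver 3→1: 1[lead,t=1,-]
e6 timeout(3): 3[cand,t=2,-]
e7 deliver 3→0: 0[foll,t=2,-]
e8 deliver 0→3: ·
e9 crash(0): 0[✗foll,t=2,-]
e10 deliver 0→1: ·
e11 recover(0): 0[foll,t=2,-]
e12 propose(3,'x'): ·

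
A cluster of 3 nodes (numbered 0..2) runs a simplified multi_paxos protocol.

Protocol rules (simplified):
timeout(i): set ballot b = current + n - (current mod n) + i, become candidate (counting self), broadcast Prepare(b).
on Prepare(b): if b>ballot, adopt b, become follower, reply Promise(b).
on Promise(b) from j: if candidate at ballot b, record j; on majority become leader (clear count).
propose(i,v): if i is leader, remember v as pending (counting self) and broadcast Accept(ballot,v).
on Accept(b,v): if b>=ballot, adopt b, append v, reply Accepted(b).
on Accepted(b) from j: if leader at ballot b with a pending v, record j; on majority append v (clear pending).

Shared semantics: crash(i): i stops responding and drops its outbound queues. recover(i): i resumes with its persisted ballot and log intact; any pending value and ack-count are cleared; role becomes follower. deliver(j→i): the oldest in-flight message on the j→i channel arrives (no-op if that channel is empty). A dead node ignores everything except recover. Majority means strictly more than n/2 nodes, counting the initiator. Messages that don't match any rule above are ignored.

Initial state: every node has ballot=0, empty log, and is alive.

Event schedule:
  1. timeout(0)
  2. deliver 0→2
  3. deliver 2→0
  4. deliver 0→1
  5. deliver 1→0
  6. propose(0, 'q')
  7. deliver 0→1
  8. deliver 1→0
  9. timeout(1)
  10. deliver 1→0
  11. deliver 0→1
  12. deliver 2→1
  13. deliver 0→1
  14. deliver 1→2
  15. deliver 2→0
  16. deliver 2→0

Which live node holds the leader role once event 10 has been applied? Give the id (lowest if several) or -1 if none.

step 1 timeout(0): 0={cand,b=3,log=-}
step 2 deliver 0→2: 2={foll,b=3,log=-}
step 3 deliver 2→0: 0={lead,b=3,log=-}
step 4 deliver 0→1: 1={foll,b=3,log=-}
step 5 deliver 1→0: —
step 6 propose(0,'q'): —
step 7 deliver 0→1: 1={foll,b=3,log=q}
step 8 deliver 1→0: 0={lead,b=3,log=q}
step 9 timeout(1): 1={cand,b=7,log=q}
step 10 deliver 1→0: 0={foll,b=7,log=q}

-1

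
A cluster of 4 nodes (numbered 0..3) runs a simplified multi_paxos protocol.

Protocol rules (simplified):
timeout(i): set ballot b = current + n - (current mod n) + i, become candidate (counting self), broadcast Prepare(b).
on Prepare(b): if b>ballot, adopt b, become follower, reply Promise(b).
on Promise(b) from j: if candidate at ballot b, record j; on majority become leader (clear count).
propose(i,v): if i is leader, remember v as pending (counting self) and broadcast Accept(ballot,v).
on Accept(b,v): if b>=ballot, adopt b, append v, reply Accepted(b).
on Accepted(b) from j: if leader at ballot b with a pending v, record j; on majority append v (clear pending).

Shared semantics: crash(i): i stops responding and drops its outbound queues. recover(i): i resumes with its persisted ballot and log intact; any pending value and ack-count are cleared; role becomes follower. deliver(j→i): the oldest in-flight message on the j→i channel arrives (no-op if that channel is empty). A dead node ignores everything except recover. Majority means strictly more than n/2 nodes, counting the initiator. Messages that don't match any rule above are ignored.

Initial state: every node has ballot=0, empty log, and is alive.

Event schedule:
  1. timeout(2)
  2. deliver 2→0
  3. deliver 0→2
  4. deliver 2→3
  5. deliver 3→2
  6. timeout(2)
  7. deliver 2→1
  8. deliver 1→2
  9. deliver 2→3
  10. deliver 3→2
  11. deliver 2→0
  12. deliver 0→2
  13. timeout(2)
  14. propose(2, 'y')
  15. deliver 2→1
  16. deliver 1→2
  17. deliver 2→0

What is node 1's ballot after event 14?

6

after 1 — timeout(2): n2:cand/b6/[-]
after 2 — deliver 2→0: n0:foll/b6/[-]
after 3 — deliver 0→2: ·
after 4 — deliver 2→3: n3:foll/b6/[-]
after 5 — deliver 3→2: n2:lead/b6/[-]
after 6 — timeout(2): n2:cand/b10/[-]
after 7 — deliver 2→1: n1:foll/b6/[-]
after 8 — deliver 1→2: ·
after 9 — deliver 2→3: n3:foll/b10/[-]
after 10 — deliver 3→2: ·
after 11 — deliver 2→0: n0:foll/b10/[-]
after 12 — deliver 0→2: n2:lead/b10/[-]
after 13 — timeout(2): n2:cand/b14/[-]
after 14 — propose(2,'y'): ·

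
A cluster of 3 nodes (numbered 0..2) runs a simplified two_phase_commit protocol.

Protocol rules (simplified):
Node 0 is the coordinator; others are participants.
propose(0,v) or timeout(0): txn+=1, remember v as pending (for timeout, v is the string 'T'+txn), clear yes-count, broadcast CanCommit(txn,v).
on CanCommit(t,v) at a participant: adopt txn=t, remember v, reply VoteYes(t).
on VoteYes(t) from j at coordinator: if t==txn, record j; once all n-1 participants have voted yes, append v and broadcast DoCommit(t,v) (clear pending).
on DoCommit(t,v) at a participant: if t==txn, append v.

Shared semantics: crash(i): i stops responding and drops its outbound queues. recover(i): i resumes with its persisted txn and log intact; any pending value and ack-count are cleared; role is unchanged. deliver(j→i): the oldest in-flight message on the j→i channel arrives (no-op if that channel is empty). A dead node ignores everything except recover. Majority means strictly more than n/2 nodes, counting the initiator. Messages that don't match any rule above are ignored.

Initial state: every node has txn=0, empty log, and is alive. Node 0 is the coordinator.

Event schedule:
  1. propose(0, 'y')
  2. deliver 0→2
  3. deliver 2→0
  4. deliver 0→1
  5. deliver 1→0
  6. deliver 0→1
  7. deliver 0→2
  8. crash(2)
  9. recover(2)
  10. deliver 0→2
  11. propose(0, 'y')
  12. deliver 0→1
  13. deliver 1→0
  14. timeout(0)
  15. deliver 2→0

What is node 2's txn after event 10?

after 1 — propose(0,'y'): n0:coor/t1/[-]
after 2 — deliver 0→2: n2:part/t1/[-]
after 3 — deliver 2→0: ·
after 4 — deliver 0→1: n1:part/t1/[-]
after 5 — deliver 1→0: n0:coor/t1/[y]
after 6 — deliver 0→1: n1:part/t1/[y]
after 7 — deliver 0→2: n2:part/t1/[y]
after 8 — crash(2): n2:✗part/t1/[y]
after 9 — recover(2): n2:part/t1/[y]
after 10 — deliver 0→2: ·

1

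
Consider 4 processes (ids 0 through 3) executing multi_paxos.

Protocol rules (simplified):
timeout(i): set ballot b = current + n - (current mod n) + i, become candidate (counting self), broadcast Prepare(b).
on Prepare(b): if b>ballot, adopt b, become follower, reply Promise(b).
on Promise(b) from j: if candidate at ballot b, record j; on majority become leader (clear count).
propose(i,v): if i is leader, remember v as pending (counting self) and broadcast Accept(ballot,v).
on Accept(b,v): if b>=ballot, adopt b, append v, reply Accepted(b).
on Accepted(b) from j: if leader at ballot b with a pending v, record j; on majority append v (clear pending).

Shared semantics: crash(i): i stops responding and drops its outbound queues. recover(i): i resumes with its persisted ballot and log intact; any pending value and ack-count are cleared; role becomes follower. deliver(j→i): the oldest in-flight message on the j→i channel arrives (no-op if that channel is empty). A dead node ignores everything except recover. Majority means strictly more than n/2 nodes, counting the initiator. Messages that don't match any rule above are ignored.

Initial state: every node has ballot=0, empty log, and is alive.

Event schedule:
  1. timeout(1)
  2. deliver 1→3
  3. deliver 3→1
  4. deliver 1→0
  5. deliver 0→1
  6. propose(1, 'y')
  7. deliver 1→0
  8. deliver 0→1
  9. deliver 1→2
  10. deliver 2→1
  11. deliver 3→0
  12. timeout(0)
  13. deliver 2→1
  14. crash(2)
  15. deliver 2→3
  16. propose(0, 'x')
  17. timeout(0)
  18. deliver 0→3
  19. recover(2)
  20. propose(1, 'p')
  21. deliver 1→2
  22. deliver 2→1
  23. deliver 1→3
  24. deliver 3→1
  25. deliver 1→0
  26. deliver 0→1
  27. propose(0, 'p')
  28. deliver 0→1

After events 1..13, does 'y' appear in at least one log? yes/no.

yes

e1 timeout(1): 1[cand,b=5,-]
e2 deliver 1→3: 3[foll,b=5,-]
e3 deliver 3→1: ·
e4 deliver 1→0: 0[foll,b=5,-]
e5 deliver 0→1: 1[lead,b=5,-]
e6 propose(1,'y'): ·
e7 deliver 1→0: 0[foll,b=5,y]
e8 deliver 0→1: ·
e9 deliver 1→2: 2[foll,b=5,-]
e10 deliver 2→1: ·
e11 deliver 3→0: ·
e12 timeout(0): 0[cand,b=8,y]
e13 deliver 2→1: ·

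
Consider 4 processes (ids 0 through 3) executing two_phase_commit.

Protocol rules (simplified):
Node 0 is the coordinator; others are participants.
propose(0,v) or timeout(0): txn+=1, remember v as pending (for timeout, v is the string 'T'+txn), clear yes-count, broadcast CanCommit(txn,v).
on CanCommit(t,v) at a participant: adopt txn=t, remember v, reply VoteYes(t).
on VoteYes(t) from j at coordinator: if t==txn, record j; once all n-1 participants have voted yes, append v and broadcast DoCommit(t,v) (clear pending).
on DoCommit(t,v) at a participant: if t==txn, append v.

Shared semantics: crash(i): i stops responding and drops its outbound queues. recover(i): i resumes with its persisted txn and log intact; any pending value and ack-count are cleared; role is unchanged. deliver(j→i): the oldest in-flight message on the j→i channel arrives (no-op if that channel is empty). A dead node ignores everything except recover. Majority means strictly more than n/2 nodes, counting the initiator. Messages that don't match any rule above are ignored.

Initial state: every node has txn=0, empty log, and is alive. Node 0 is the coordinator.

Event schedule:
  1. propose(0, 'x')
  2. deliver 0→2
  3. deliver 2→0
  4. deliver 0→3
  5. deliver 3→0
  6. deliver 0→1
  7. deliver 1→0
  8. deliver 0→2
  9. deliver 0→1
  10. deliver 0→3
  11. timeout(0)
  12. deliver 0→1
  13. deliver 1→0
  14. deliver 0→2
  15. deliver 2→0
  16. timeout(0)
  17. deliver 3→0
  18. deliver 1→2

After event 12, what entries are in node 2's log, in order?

[1] propose(0,'x') → N0(coor t1 [-])
[2] deliver 0→2 → N2(part t1 [-])
[3] deliver 2→0 → ∅
[4] deliver 0→3 → N3(part t1 [-])
[5] deliver 3→0 → ∅
[6] deliver 0→1 → N1(part t1 [-])
[7] deliver 1→0 → N0(coor t1 [x])
[8] deliver 0→2 → N2(part t1 [x])
[9] deliver 0→1 → N1(part t1 [x])
[10] deliver 0→3 → N3(part t1 [x])
[11] timeout(0) → N0(coor t2 [x])
[12] deliver 0→1 → N1(part t2 [x])

x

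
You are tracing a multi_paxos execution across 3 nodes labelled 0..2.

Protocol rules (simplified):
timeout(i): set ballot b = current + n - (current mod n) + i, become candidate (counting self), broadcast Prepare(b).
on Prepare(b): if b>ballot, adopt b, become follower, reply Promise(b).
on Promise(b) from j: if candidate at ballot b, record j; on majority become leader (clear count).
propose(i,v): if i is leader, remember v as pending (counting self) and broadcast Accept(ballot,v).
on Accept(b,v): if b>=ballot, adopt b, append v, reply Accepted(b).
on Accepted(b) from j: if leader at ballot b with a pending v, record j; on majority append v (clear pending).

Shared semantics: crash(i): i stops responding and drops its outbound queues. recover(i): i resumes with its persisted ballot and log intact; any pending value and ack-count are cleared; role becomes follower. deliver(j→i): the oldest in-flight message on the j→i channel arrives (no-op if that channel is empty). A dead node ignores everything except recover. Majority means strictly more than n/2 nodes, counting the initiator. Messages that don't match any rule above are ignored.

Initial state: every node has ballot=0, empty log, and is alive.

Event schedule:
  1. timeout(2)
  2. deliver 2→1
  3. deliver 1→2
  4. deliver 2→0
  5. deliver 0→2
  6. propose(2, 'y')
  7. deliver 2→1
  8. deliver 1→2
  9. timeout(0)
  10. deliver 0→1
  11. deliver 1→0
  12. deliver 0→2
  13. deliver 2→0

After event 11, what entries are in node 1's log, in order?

y

step 1 timeout(2): 2={cand,b=5,log=-}
step 2 deliver 2→1: 1={foll,b=5,log=-}
step 3 deliver 1→2: 2={lead,b=5,log=-}
step 4 deliver 2→0: 0={foll,b=5,log=-}
step 5 deliver 0→2: —
step 6 propose(2,'y'): —
step 7 deliver 2→1: 1={foll,b=5,log=y}
step 8 deliver 1→2: 2={lead,b=5,log=y}
step 9 timeout(0): 0={cand,b=6,log=-}
step 10 deliver 0→1: 1={foll,b=6,log=y}
step 11 deliver 1→0: 0={lead,b=6,log=-}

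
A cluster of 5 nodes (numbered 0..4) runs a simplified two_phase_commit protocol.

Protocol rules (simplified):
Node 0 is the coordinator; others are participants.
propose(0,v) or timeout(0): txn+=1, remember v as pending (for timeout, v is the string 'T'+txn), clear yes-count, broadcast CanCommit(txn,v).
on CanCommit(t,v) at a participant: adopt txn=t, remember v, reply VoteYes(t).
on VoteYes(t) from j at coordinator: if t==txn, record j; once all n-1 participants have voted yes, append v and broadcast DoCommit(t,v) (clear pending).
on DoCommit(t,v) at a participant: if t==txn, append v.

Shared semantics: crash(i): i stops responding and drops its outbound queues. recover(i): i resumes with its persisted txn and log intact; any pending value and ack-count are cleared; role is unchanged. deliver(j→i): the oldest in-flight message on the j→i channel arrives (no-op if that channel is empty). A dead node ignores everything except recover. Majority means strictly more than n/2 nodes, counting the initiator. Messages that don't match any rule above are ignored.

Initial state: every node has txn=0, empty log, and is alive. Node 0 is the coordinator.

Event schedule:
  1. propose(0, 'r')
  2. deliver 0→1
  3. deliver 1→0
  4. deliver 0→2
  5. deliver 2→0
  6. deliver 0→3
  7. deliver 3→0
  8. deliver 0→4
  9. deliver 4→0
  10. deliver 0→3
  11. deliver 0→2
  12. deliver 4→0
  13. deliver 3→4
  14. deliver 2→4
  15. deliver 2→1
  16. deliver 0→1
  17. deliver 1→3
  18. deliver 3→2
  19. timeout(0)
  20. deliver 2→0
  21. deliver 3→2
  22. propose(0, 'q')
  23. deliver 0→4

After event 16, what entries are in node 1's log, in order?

r

1. propose(0,'r'):  <0:coor t1 ->
2. deliver 0→1:  <1:part t1 ->
3. deliver 1→0:  nop
4. deliver 0→2:  <2:part t1 ->
5. deliver 2→0:  nop
6. deliver 0→3:  <3:part t1 ->
7. deliver 3→0:  nop
8. deliver 0→4:  <4:part t1 ->
9. deliver 4→0:  <0:coor t1 r>
10. deliver 0→3:  <3:part t1 r>
11. deliver 0→2:  <2:part t1 r>
12. deliver 4→0:  nop
13. deliver 3→4:  nop
14. deliver 2→4:  nop
15. deliver 2→1:  nop
16. deliver 0→1:  <1:part t1 r>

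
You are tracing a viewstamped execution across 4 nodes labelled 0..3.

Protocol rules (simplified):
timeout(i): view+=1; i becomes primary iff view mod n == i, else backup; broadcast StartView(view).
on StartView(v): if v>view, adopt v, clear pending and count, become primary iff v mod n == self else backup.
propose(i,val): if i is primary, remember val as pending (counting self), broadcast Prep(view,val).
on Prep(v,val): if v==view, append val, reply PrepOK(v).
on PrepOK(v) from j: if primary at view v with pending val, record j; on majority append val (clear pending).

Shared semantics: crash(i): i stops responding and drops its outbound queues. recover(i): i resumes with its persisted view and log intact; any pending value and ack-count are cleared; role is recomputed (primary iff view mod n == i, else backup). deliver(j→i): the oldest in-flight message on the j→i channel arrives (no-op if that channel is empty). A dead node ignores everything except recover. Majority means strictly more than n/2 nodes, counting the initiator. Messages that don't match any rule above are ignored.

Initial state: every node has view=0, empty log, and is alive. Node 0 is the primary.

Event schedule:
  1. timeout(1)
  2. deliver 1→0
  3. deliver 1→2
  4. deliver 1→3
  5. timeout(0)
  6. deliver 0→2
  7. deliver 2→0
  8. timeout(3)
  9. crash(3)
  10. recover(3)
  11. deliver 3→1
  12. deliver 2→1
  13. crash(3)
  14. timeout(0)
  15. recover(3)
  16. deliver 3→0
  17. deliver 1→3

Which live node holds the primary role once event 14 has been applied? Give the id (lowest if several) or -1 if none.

after 1 — timeout(1): n1:prim/v1/[-]
after 2 — deliver 1→0: n0:back/v1/[-]
after 3 — deliver 1→2: n2:back/v1/[-]
after 4 — deliver 1→3: n3:back/v1/[-]
after 5 — timeout(0): n0:back/v2/[-]
after 6 — deliver 0→2: n2:prim/v2/[-]
after 7 — deliver 2→0: ·
after 8 — timeout(3): n3:back/v2/[-]
after 9 — crash(3): n3:✗back/v2/[-]
after 10 — recover(3): n3:back/v2/[-]
after 11 — deliver 3→1: ·
after 12 — deliver 2→1: ·
after 13 — crash(3): n3:✗back/v2/[-]
after 14 — timeout(0): n0:back/v3/[-]

1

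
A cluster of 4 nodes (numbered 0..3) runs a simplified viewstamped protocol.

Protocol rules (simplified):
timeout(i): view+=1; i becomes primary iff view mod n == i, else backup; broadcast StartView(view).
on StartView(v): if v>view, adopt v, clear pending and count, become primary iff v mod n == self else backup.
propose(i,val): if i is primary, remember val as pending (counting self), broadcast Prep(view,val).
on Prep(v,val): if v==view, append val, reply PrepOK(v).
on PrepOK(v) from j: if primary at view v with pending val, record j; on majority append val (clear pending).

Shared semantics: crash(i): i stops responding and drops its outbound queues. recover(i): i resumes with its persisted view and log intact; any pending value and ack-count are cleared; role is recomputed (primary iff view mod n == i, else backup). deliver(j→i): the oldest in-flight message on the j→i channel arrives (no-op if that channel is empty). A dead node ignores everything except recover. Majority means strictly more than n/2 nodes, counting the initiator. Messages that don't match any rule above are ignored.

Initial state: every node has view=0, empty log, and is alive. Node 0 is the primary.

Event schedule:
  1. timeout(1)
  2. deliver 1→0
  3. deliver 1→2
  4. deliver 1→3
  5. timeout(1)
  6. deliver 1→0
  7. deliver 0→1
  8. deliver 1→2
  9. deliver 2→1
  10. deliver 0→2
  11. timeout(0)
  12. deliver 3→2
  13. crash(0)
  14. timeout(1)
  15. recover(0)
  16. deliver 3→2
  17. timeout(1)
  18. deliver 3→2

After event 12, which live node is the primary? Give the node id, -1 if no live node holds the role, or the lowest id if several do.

2

step 1 timeout(1): 1={prim,v=1,log=-}
step 2 deliver 1→0: 0={back,v=1,log=-}
step 3 deliver 1→2: 2={back,v=1,log=-}
step 4 deliver 1→3: 3={back,v=1,log=-}
step 5 timeout(1): 1={back,v=2,log=-}
step 6 deliver 1→0: 0={back,v=2,log=-}
step 7 deliver 0→1: —
step 8 deliver 1→2: 2={prim,v=2,log=-}
step 9 deliver 2→1: —
step 10 deliver 0→2: —
step 11 timeout(0): 0={back,v=3,log=-}
step 12 deliver 3→2: —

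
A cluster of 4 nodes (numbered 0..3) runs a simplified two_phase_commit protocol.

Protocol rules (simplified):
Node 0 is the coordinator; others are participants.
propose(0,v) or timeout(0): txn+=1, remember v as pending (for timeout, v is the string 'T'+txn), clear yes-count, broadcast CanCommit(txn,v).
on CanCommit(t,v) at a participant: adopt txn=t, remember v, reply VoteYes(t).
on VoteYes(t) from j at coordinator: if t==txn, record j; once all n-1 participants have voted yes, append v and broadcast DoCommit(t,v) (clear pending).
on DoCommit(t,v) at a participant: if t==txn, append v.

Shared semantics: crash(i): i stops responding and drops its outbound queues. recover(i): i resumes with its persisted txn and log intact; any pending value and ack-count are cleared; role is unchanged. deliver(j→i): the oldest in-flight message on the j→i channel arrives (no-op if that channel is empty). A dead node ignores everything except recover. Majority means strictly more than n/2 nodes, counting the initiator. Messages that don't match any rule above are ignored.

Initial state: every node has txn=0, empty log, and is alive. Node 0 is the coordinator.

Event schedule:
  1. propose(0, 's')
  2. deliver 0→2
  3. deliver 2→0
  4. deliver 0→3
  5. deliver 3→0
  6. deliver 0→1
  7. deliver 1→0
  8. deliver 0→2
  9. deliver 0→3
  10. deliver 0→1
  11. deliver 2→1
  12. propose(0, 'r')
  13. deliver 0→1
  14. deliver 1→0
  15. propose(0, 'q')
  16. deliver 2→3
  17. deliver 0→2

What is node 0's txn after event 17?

after 1 — propose(0,'s'): n0:coor/t1/[-]
after 2 — deliver 0→2: n2:part/t1/[-]
after 3 — deliver 2→0: ·
after 4 — deliver 0→3: n3:part/t1/[-]
after 5 — deliver 3→0: ·
after 6 — deliver 0→1: n1:part/t1/[-]
after 7 — deliver 1→0: n0:coor/t1/[s]
after 8 — deliver 0→2: n2:part/t1/[s]
after 9 — deliver 0→3: n3:part/t1/[s]
after 10 — deliver 0→1: n1:part/t1/[s]
after 11 — deliver 2→1: ·
after 12 — propose(0,'r'): n0:coor/t2/[s]
after 13 — deliver 0→1: n1:part/t2/[s]
after 14 — deliver 1→0: ·
after 15 — propose(0,'q'): n0:coor/t3/[s]
after 16 — deliver 2→3: ·
after 17 — deliver 0→2: n2:part/t2/[s]

3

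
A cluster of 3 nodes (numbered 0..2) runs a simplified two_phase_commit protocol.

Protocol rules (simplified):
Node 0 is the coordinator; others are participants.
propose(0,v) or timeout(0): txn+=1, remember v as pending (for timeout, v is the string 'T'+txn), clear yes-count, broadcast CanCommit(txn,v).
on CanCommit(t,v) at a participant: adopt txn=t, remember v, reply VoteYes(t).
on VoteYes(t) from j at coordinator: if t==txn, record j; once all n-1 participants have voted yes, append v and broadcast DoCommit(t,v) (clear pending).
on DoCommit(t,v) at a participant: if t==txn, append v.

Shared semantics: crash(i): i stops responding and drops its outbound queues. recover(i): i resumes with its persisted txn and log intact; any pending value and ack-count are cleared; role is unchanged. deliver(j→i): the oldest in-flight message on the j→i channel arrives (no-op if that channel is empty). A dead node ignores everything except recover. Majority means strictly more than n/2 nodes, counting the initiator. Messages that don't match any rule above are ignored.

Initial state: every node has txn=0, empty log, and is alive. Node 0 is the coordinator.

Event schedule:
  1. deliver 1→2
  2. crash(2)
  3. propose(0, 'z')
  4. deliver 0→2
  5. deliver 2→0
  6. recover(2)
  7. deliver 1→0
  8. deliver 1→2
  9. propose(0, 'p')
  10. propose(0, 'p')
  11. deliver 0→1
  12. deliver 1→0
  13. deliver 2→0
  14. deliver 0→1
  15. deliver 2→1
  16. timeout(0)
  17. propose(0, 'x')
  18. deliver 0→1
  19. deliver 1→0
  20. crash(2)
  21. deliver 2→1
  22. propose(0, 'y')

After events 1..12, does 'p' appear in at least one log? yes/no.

no

e1 deliver 1→2: ·
e2 crash(2): 2[✗part,t=0,-]
e3 propose(0,'z'): 0[coor,t=1,-]
e4 deliver 0→2: ·
e5 deliver 2→0: ·
e6 recover(2): 2[part,t=0,-]
e7 deliver 1→0: ·
e8 deliver 1→2: ·
e9 propose(0,'p'): 0[coor,t=2,-]
e10 propose(0,'p'): 0[coor,t=3,-]
e11 deliver 0→1: 1[part,t=1,-]
e12 deliver 1→0: ·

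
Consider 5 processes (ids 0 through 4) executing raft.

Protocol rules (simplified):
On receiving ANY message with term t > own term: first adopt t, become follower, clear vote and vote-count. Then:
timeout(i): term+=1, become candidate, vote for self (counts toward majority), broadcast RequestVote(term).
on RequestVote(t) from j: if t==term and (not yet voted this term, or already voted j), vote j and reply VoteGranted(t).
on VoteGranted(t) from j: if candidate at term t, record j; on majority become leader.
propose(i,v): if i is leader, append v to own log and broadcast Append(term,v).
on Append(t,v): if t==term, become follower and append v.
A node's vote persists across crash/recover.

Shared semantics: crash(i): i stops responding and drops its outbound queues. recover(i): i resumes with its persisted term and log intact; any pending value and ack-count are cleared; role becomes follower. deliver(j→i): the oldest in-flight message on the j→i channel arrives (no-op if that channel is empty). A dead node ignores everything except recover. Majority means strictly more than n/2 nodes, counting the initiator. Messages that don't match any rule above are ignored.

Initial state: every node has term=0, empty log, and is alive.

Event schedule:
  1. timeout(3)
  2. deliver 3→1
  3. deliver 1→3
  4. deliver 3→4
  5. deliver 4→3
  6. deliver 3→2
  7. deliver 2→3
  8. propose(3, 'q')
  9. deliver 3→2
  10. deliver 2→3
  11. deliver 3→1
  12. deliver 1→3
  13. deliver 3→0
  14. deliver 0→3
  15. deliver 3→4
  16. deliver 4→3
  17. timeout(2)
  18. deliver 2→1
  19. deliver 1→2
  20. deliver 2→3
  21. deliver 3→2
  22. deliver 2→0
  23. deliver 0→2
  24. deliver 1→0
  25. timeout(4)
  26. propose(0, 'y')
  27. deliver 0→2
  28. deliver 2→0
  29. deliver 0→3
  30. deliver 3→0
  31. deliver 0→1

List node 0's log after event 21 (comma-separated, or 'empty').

1. timeout(3):  <3:cand t1 ->
2. deliver 3→1:  <1:foll t1 ->
3. deliver 1→3:  nop
4. deliver 3→4:  <4:foll t1 ->
5. deliver 4→3:  <3:lead t1 ->
6. deliver 3→2:  <2:foll t1 ->
7. deliver 2→3:  nop
8. propose(3,'q'):  <3:lead t1 q>
9. deliver 3→2:  <2:foll t1 q>
10. deliver 2→3:  nop
11. deliver 3→1:  <1:foll t1 q>
12. deliver 1→3:  nop
13. deliver 3→0:  <0:foll t1 ->
14. deliver 0→3:  nop
15. deliver 3→4:  <4:foll t1 q>
16. deliver 4→3:  nop
17. timeout(2):  <2:cand t2 q>
18. deliver 2→1:  <1:foll t2 q>
19. deliver 1→2:  nop
20. deliver 2→3:  <3:foll t2 q>
21. deliver 3→2:  <2:lead t2 q>

empty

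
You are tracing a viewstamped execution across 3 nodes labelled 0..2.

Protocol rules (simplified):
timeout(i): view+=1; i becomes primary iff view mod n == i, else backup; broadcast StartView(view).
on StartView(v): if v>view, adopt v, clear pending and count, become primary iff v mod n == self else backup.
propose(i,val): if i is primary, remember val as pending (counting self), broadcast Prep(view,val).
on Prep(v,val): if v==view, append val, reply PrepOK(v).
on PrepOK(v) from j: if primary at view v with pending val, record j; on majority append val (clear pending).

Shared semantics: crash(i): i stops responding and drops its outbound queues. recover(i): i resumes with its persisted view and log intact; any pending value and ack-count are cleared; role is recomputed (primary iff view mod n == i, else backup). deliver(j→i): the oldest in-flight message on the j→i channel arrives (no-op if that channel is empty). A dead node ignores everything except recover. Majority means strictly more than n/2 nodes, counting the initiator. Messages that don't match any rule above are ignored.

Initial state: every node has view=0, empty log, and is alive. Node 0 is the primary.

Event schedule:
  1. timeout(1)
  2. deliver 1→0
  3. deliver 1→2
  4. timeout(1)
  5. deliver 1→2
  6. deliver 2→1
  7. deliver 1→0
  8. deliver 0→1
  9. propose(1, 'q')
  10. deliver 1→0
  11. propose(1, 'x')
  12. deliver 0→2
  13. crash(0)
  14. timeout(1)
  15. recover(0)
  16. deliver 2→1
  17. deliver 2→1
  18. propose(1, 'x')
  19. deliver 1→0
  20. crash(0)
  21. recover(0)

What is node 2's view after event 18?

2

after 1 — timeout(1): n1:prim/v1/[-]
after 2 — deliver 1→0: n0:back/v1/[-]
after 3 — deliver 1→2: n2:back/v1/[-]
after 4 — timeout(1): n1:back/v2/[-]
after 5 — deliver 1→2: n2:prim/v2/[-]
after 6 — deliver 2→1: ·
after 7 — deliver 1→0: n0:back/v2/[-]
after 8 — deliver 0→1: ·
after 9 — propose(1,'q'): ·
after 10 — deliver 1→0: ·
after 11 — propose(1,'x'): ·
after 12 — deliver 0→2: ·
after 13 — crash(0): n0:✗back/v2/[-]
after 14 — timeout(1): n1:back/v3/[-]
after 15 — recover(0): n0:back/v2/[-]
after 16 — deliver 2→1: ·
after 17 — deliver 2→1: ·
after 18 — propose(1,'x'): ·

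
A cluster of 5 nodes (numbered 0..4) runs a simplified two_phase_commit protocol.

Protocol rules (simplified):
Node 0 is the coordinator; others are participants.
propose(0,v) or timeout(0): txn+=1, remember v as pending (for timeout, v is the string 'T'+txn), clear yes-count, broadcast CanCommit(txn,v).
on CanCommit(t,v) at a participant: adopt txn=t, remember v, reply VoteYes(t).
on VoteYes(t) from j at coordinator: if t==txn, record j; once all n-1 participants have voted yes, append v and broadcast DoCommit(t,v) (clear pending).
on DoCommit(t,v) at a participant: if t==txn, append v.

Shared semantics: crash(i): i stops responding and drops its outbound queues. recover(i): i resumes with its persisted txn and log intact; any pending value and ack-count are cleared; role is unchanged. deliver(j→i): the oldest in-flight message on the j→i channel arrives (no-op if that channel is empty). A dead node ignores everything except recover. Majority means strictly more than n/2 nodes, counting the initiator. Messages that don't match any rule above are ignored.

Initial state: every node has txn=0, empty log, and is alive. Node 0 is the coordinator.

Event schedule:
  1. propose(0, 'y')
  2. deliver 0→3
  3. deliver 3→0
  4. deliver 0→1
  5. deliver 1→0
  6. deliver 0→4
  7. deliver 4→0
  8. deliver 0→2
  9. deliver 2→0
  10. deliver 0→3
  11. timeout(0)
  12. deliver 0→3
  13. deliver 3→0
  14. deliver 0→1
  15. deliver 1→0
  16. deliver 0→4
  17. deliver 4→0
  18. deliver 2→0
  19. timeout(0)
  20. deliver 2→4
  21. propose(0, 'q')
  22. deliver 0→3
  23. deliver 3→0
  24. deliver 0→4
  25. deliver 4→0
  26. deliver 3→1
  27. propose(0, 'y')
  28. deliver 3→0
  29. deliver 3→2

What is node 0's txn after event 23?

4

after 1 — propose(0,'y'): n0:coor/t1/[-]
after 2 — deliver 0→3: n3:part/t1/[-]
after 3 — deliver 3→0: ·
after 4 — deliver 0→1: n1:part/t1/[-]
after 5 — deliver 1→0: ·
after 6 — deliver 0→4: n4:part/t1/[-]
after 7 — deliver 4→0: ·
after 8 — deliver 0→2: n2:part/t1/[-]
after 9 — deliver 2→0: n0:coor/t1/[y]
after 10 — deliver 0→3: n3:part/t1/[y]
after 11 — timeout(0): n0:coor/t2/[y]
after 12 — deliver 0→3: n3:part/t2/[y]
after 13 — deliver 3→0: ·
after 14 — deliver 0→1: n1:part/t1/[y]
after 15 — deliver 1→0: ·
after 16 — deliver 0→4: n4:part/t1/[y]
after 17 — deliver 4→0: ·
after 18 — deliver 2→0: ·
after 19 — timeout(0): n0:coor/t3/[y]
after 20 — deliver 2→4: ·
after 21 — propose(0,'q'): n0:coor/t4/[y]
after 22 — deliver 0→3: n3:part/t3/[y]
after 23 — deliver 3→0: ·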